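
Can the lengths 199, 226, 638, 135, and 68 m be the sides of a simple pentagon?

No

For a pentagon, each side must be shorter than the sum of the others.
Here the longest side is 638, but the remaining 4 sides sum to only 628.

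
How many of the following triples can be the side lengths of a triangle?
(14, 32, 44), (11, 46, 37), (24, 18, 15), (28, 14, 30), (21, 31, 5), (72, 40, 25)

4

(14,32,44): 14+32 > 44 → valid
(11,37,46): 11+37 > 46 → valid
(15,18,24): 15+18 > 24 → valid
(14,28,30): 14+28 > 30 → valid
(5,21,31): 5+21 ≤ 31 → not valid
(25,40,72): 25+40 ≤ 72 → not valid
4 of the 6 triples form a triangle.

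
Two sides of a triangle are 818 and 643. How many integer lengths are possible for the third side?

The third side lies in the open interval (175, 1461).
Integers from 176 to 1460 inclusive: 1460 − 176 + 1 = 1285.

1285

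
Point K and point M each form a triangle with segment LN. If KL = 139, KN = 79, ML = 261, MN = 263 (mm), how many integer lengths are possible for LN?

157

From triangle KLN: 60 < LN < 218.
From triangle MLN: 2 < LN < 524.
Intersection: 60 < LN < 218, so integers 61 through 217: 157 values.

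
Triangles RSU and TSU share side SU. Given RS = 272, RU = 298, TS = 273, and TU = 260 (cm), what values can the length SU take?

26 < SU < 533

From triangle RSU: |272 − 298| < SU < 272 + 298, i.e. 26 < SU < 570.
From triangle TSU: 13 < SU < 533.
Both must hold, so SU lies in the intersection.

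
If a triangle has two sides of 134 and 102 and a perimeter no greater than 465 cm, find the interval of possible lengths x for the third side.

Triangle inequality alone gives 32 < x < 236.
The perimeter condition gives x ≤ 465 − 134 − 102 = 229.
Intersecting the two: 32 < x ≤ 229.

32 < x ≤ 229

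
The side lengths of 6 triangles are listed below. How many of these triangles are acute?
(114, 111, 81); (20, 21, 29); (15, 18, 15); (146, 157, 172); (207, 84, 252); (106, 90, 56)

(114,111,81): 81²+111² = 18882 > 12996 = 114² → acute
(20,21,29): 20²+21² = 841 = 29² → right
(15,18,15): 15²+15² = 450 > 324 = 18² → acute
(146,157,172): 146²+157² = 45965 > 29584 = 172² → acute
(207,84,252): 84²+207² = 49905 < 63504 = 252² → obtuse
(106,90,56): 56²+90² = 11236 = 106² → right
3 of the 6 are acute.

3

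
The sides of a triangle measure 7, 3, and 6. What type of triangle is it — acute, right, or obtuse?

obtuse

Compare the square of the longest side to the sum of squares of the other two: 3² + 6² = 45 < 49 = 7².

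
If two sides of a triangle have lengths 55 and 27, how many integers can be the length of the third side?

53

The third side lies in the open interval (28, 82).
Integers from 29 to 81 inclusive: 81 − 29 + 1 = 53.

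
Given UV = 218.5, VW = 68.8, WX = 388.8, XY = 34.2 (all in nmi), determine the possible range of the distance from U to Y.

67.3 ≤ UY ≤ 710.3 nmi

The maximum is all hops collinear in one direction: 218.5 + 68.8 + 388.8 + 34.2 = 710.3.
The longest hop is 388.8; the others sum to 321.5. Folding the others back against it leaves at least 388.8 − 321.5 = 67.3.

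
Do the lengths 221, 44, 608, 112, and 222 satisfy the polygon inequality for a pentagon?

No

For a pentagon, each side must be shorter than the sum of the others.
Here the longest side is 608, but the remaining 4 sides sum to only 599.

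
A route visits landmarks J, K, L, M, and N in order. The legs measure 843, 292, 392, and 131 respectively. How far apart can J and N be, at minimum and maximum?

28 ≤ JN ≤ 1658

The maximum is all hops collinear in one direction: 843 + 292 + 392 + 131 = 1658.
The longest hop is 843; the others sum to 815. Folding the others back against it leaves at least 843 − 815 = 28.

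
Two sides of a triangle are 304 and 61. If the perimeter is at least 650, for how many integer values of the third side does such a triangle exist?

Triangle inequality: 243 < x < 365. Perimeter ≥ 650 gives x ≥ 650 − 304 − 61 = 285.
So 285 ≤ x < 365; integers 285 through 364: 80 values.

80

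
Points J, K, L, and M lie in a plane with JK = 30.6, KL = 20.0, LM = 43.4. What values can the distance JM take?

The maximum is all hops collinear in one direction: 30.6 + 20.0 + 43.4 = 94.0.
The longest hop is 43.4; the others sum to 50.6. Since 43.4 ≤ 50.6, the path can fold back on itself completely, so the minimum distance is 0.

0 ≤ JM ≤ 94.0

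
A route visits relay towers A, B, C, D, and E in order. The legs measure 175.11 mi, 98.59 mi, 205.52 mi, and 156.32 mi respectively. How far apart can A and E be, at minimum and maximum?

0 ≤ AE ≤ 635.54 mi

The maximum is all hops collinear in one direction: 175.11 + 98.59 + 205.52 + 156.32 = 635.54.
The longest hop is 205.52; the others sum to 430.02. Since 205.52 ≤ 430.02, the path can fold back on itself completely, so the minimum distance is 0.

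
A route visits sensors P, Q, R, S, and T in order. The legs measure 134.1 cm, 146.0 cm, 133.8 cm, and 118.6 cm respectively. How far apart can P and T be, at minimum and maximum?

The maximum is all hops collinear in one direction: 134.1 + 146.0 + 133.8 + 118.6 = 532.5.
The longest hop is 146.0; the others sum to 386.5. Since 146.0 ≤ 386.5, the path can fold back on itself completely, so the minimum distance is 0.

0 ≤ PT ≤ 532.5 cm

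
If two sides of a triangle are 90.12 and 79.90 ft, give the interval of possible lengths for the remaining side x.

10.22 < x < 170.02 (ft)

By the triangle inequality, x must be less than 90.12 + 79.90 = 170.02 and greater than |90.12 − 79.90| = 10.22.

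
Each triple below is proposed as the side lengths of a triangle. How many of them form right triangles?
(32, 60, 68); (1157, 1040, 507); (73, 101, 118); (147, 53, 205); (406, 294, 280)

(32,60,68): 32²+60² = 4624 = 68² → right
(1157,1040,507): 507²+1040² = 1338649 = 1157² → right
(73,101,118): 73²+101² = 15530 > 13924 = 118² → acute
(147,53,205): 53+147 ≤ 205, not a triangle
(406,294,280): 280²+294² = 164836 = 406² → right
3 of the 5 are right.

3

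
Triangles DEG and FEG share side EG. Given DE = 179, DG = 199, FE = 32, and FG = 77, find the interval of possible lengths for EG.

From triangle DEG: |179 − 199| < EG < 179 + 199, i.e. 20 < EG < 378.
From triangle FEG: 45 < EG < 109.
Both must hold, so EG lies in the intersection.

45 < EG < 109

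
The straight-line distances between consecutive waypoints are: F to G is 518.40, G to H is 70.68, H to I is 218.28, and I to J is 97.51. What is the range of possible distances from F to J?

The maximum is all hops collinear in one direction: 518.40 + 70.68 + 218.28 + 97.51 = 904.87.
The longest hop is 518.40; the others sum to 386.47. Folding the others back against it leaves at least 518.40 − 386.47 = 131.93.

131.93 ≤ FJ ≤ 904.87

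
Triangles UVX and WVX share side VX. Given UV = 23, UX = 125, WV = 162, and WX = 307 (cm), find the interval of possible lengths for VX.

145 < VX < 148

From triangle UVX: |23 − 125| < VX < 23 + 125, i.e. 102 < VX < 148.
From triangle WVX: 145 < VX < 469.
Both must hold, so VX lies in the intersection.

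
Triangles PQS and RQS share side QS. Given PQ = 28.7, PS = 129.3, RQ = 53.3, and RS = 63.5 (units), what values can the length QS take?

100.6 < QS < 116.8

From triangle PQS: |28.7 − 129.3| < QS < 28.7 + 129.3, i.e. 100.6 < QS < 158.0.
From triangle RQS: 10.2 < QS < 116.8.
Both must hold, so QS lies in the intersection.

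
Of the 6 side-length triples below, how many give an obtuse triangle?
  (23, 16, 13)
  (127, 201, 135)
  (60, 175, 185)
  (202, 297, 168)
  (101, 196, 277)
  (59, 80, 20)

4

(23,16,13): 13²+16² = 425 < 529 = 23² → obtuse
(127,201,135): 127²+135² = 34354 < 40401 = 201² → obtuse
(60,175,185): 60²+175² = 34225 = 185² → right
(202,297,168): 168²+202² = 69028 < 88209 = 297² → obtuse
(101,196,277): 101²+196² = 48617 < 76729 = 277² → obtuse
(59,80,20): 20+59 ≤ 80, not a triangle
4 of the 6 are obtuse.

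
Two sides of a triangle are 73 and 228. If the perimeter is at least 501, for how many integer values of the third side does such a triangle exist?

Triangle inequality: 155 < x < 301. Perimeter ≥ 501 gives x ≥ 501 − 73 − 228 = 200.
So 200 ≤ x < 301; integers 200 through 300: 101 values.

101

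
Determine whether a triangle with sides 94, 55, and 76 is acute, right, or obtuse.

obtuse

Compare the square of the longest side to the sum of squares of the other two: 55² + 76² = 8801 < 8836 = 94².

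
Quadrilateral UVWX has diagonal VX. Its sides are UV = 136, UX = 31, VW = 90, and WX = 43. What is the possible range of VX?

From triangle UVX: |136 − 31| < VX < 136 + 31, i.e. 105 < VX < 167.
From triangle WVX: 47 < VX < 133.
Both must hold, so VX lies in the intersection.

105 < VX < 133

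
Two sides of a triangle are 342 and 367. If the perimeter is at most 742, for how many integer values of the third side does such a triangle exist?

8

Triangle inequality: 25 < x < 709. Perimeter ≤ 742 gives x ≤ 742 − 342 − 367 = 33.
So 25 < x ≤ 33; integers 26 through 33: 8 values.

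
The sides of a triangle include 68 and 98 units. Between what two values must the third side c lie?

30 < c < 166

By the triangle inequality, c must be less than 68 + 98 = 166 and greater than |68 − 98| = 30.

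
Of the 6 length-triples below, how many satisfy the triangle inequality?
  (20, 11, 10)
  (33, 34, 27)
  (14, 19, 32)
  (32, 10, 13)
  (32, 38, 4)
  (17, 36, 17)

3

(10,11,20): 10+11 > 20 → valid
(27,33,34): 27+33 > 34 → valid
(14,19,32): 14+19 > 32 → valid
(10,13,32): 10+13 ≤ 32 → not valid
(4,32,38): 4+32 ≤ 38 → not valid
(17,17,36): 17+17 ≤ 36 → not valid
3 of the 6 triples form a triangle.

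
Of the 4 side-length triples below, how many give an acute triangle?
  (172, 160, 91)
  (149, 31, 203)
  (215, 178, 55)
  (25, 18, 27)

2

(172,160,91): 91²+160² = 33881 > 29584 = 172² → acute
(149,31,203): 31+149 ≤ 203, not a triangle
(215,178,55): 55²+178² = 34709 < 46225 = 215² → obtuse
(25,18,27): 18²+25² = 949 > 729 = 27² → acute
2 of the 4 are acute.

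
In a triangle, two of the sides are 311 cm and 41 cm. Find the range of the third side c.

By the triangle inequality, c must be less than 311 + 41 = 352 and greater than |311 − 41| = 270.

270 < c < 352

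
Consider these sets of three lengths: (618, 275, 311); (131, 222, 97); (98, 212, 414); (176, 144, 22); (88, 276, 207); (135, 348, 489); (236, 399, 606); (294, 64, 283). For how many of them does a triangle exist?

4

(275,311,618): 275+311 ≤ 618 → not valid
(97,131,222): 97+131 > 222 → valid
(98,212,414): 98+212 ≤ 414 → not valid
(22,144,176): 22+144 ≤ 176 → not valid
(88,207,276): 88+207 > 276 → valid
(135,348,489): 135+348 ≤ 489 → not valid
(236,399,606): 236+399 > 606 → valid
(64,283,294): 64+283 > 294 → valid
4 of the 8 triples form a triangle.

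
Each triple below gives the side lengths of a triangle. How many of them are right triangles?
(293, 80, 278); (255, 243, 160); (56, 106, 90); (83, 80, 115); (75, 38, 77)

1

(293,80,278): 80²+278² = 83684 < 85849 = 293² → obtuse
(255,243,160): 160²+243² = 84649 > 65025 = 255² → acute
(56,106,90): 56²+90² = 11236 = 106² → right
(83,80,115): 80²+83² = 13289 > 13225 = 115² → acute
(75,38,77): 38²+75² = 7069 > 5929 = 77² → acute
1 of the 5 is right.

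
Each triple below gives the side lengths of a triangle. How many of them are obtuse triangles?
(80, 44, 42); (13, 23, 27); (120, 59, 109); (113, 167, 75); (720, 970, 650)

(80,44,42): 42²+44² = 3700 < 6400 = 80² → obtuse
(13,23,27): 13²+23² = 698 < 729 = 27² → obtuse
(120,59,109): 59²+109² = 15362 > 14400 = 120² → acute
(113,167,75): 75²+113² = 18394 < 27889 = 167² → obtuse
(720,970,650): 650²+720² = 940900 = 970² → right
3 of the 5 are obtuse.

3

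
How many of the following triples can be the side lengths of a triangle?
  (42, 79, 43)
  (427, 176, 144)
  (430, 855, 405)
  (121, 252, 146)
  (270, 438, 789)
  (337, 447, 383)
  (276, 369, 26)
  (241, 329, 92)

4

(42,43,79): 42+43 > 79 → valid
(144,176,427): 144+176 ≤ 427 → not valid
(405,430,855): 405+430 ≤ 855 → not valid
(121,146,252): 121+146 > 252 → valid
(270,438,789): 270+438 ≤ 789 → not valid
(337,383,447): 337+383 > 447 → valid
(26,276,369): 26+276 ≤ 369 → not valid
(92,241,329): 92+241 > 329 → valid
4 of the 8 triples form a triangle.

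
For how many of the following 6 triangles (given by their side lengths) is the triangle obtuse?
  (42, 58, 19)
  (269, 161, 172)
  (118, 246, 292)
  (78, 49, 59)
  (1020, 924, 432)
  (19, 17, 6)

(42,58,19): 19²+42² = 2125 < 3364 = 58² → obtuse
(269,161,172): 161²+172² = 55505 < 72361 = 269² → obtuse
(118,246,292): 118²+246² = 74440 < 85264 = 292² → obtuse
(78,49,59): 49²+59² = 5882 < 6084 = 78² → obtuse
(1020,924,432): 432²+924² = 1040400 = 1020² → right
(19,17,6): 6²+17² = 325 < 361 = 19² → obtuse
5 of the 6 are obtuse.

5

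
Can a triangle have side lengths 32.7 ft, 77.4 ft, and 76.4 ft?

The longest side is 77.4, and the other two sum to 109.1.
Since 109.1 > 77.4, the triangle inequality holds.

Yes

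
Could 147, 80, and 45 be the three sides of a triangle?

The longest side is 147, but the other two sum to only 125.
125 < 147, so the triangle inequality fails.

No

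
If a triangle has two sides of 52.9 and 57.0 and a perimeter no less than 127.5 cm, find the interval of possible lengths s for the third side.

Triangle inequality alone gives 4.1 < s < 109.9.
The perimeter condition gives s ≥ 127.5 − 52.9 − 57.0 = 17.6.
Intersecting the two: 17.6 ≤ s < 109.9.

17.6 ≤ s < 109.9 cm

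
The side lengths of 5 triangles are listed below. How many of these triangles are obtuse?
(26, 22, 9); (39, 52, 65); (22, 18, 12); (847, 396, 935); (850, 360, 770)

(26,22,9): 9²+22² = 565 < 676 = 26² → obtuse
(39,52,65): 39²+52² = 4225 = 65² → right
(22,18,12): 12²+18² = 468 < 484 = 22² → obtuse
(847,396,935): 396²+847² = 874225 = 935² → right
(850,360,770): 360²+770² = 722500 = 850² → right
2 of the 5 are obtuse.

2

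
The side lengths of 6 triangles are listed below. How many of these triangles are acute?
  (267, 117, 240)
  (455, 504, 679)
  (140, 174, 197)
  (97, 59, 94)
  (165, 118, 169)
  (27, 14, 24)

(267,117,240): 117²+240² = 71289 = 267² → right
(455,504,679): 455²+504² = 461041 = 679² → right
(140,174,197): 140²+174² = 49876 > 38809 = 197² → acute
(97,59,94): 59²+94² = 12317 > 9409 = 97² → acute
(165,118,169): 118²+165² = 41149 > 28561 = 169² → acute
(27,14,24): 14²+24² = 772 > 729 = 27² → acute
4 of the 6 are acute.

4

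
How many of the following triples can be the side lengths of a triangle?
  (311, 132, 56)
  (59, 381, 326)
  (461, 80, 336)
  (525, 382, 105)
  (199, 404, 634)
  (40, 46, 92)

(56,132,311): 56+132 ≤ 311 → not valid
(59,326,381): 59+326 > 381 → valid
(80,336,461): 80+336 ≤ 461 → not valid
(105,382,525): 105+382 ≤ 525 → not valid
(199,404,634): 199+404 ≤ 634 → not valid
(40,46,92): 40+46 ≤ 92 → not valid
1 of the 6 triples forms a triangle.

1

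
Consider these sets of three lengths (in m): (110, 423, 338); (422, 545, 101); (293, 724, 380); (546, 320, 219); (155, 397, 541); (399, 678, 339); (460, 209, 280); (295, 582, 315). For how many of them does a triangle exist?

(110,338,423): 110+338 > 423 → valid
(101,422,545): 101+422 ≤ 545 → not valid
(293,380,724): 293+380 ≤ 724 → not valid
(219,320,546): 219+320 ≤ 546 → not valid
(155,397,541): 155+397 > 541 → valid
(339,399,678): 339+399 > 678 → valid
(209,280,460): 209+280 > 460 → valid
(295,315,582): 295+315 > 582 → valid
5 of the 8 triples form a triangle.

5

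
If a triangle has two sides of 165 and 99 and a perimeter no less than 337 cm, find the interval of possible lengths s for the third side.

73 ≤ s < 264

Triangle inequality alone gives 66 < s < 264.
The perimeter condition gives s ≥ 337 − 165 − 99 = 73.
Intersecting the two: 73 ≤ s < 264.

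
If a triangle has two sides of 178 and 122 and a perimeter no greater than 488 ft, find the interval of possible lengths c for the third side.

Triangle inequality alone gives 56 < c < 300.
The perimeter condition gives c ≤ 488 − 178 − 122 = 188.
Intersecting the two: 56 < c ≤ 188.

56 < c ≤ 188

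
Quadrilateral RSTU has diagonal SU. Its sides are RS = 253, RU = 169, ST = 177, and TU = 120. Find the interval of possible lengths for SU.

84 < SU < 297

From triangle RSU: |253 − 169| < SU < 253 + 169, i.e. 84 < SU < 422.
From triangle TSU: 57 < SU < 297.
Both must hold, so SU lies in the intersection.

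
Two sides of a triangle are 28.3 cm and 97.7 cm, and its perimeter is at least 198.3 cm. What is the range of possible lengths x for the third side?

72.3 ≤ x < 126.0

Triangle inequality alone gives 69.4 < x < 126.0.
The perimeter condition gives x ≥ 198.3 − 28.3 − 97.7 = 72.3.
Intersecting the two: 72.3 ≤ x < 126.0.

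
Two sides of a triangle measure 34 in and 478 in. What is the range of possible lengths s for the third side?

By the triangle inequality, s must be less than 34 + 478 = 512 and greater than |34 − 478| = 444.

444 < s < 512 (in)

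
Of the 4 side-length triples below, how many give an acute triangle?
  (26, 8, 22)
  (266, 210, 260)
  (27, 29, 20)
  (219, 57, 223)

3

(26,8,22): 8²+22² = 548 < 676 = 26² → obtuse
(266,210,260): 210²+260² = 111700 > 70756 = 266² → acute
(27,29,20): 20²+27² = 1129 > 841 = 29² → acute
(219,57,223): 57²+219² = 51210 > 49729 = 223² → acute
3 of the 4 are acute.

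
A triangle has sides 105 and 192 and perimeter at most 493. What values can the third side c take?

87 < c ≤ 196

Triangle inequality alone gives 87 < c < 297.
The perimeter condition gives c ≤ 493 − 105 − 192 = 196.
Intersecting the two: 87 < c ≤ 196.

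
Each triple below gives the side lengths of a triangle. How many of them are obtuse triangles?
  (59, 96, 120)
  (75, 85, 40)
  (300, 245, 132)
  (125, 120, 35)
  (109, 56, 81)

3

(59,96,120): 59²+96² = 12697 < 14400 = 120² → obtuse
(75,85,40): 40²+75² = 7225 = 85² → right
(300,245,132): 132²+245² = 77449 < 90000 = 300² → obtuse
(125,120,35): 35²+120² = 15625 = 125² → right
(109,56,81): 56²+81² = 9697 < 11881 = 109² → obtuse
3 of the 5 are obtuse.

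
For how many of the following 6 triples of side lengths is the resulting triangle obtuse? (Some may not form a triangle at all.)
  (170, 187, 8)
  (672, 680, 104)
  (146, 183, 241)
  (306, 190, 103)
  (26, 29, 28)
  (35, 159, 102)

(170,187,8): 8+170 ≤ 187, not a triangle
(672,680,104): 104²+672² = 462400 = 680² → right
(146,183,241): 146²+183² = 54805 < 58081 = 241² → obtuse
(306,190,103): 103+190 ≤ 306, not a triangle
(26,29,28): 26²+28² = 1460 > 841 = 29² → acute
(35,159,102): 35+102 ≤ 159, not a triangle
1 of the 6 is obtuse.

1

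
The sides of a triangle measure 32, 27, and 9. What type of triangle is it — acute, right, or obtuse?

Compare the square of the longest side to the sum of squares of the other two: 9² + 27² = 810 < 1024 = 32².

obtuse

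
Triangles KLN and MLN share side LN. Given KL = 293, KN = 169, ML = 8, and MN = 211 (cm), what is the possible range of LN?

From triangle KLN: |293 − 169| < LN < 293 + 169, i.e. 124 < LN < 462.
From triangle MLN: 203 < LN < 219.
Both must hold, so LN lies in the intersection.

203 < LN < 219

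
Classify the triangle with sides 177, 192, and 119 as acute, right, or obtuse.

Compare the square of the longest side to the sum of squares of the other two: 119² + 177² = 45490 > 36864 = 192².

acute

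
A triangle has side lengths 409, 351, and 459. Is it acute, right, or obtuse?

Compare the square of the longest side to the sum of squares of the other two: 351² + 409² = 290482 > 210681 = 459².

acute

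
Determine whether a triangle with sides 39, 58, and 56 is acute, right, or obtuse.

Compare the square of the longest side to the sum of squares of the other two: 39² + 56² = 4657 > 3364 = 58².

acute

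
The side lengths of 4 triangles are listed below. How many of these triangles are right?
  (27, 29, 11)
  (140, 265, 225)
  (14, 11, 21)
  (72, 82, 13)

1

(27,29,11): 11²+27² = 850 > 841 = 29² → acute
(140,265,225): 140²+225² = 70225 = 265² → right
(14,11,21): 11²+14² = 317 < 441 = 21² → obtuse
(72,82,13): 13²+72² = 5353 < 6724 = 82² → obtuse
1 of the 4 is right.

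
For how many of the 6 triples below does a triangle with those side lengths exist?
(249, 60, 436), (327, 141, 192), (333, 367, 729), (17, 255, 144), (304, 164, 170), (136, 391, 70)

2

(60,249,436): 60+249 ≤ 436 → not valid
(141,192,327): 141+192 > 327 → valid
(333,367,729): 333+367 ≤ 729 → not valid
(17,144,255): 17+144 ≤ 255 → not valid
(164,170,304): 164+170 > 304 → valid
(70,136,391): 70+136 ≤ 391 → not valid
2 of the 6 triples form a triangle.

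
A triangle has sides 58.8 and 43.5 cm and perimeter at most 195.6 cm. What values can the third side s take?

15.3 < s ≤ 93.3 cm

Triangle inequality alone gives 15.3 < s < 102.3.
The perimeter condition gives s ≤ 195.6 − 58.8 − 43.5 = 93.3.
Intersecting the two: 15.3 < s ≤ 93.3.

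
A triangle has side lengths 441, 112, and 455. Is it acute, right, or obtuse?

right

Compare the square of the longest side to the sum of squares of the other two: 112² + 441² = 207025 = 455².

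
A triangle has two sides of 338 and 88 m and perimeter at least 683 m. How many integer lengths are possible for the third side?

169

Triangle inequality: 250 < x < 426. Perimeter ≥ 683 gives x ≥ 683 − 338 − 88 = 257.
So 257 ≤ x < 426; integers 257 through 425: 169 values.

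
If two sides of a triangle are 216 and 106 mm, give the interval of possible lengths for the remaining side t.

110 < t < 322 (mm)

By the triangle inequality, t must be less than 216 + 106 = 322 and greater than |216 − 106| = 110.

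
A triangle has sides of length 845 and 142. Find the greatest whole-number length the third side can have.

986

The third side must be strictly less than 845 + 142 = 987.
The largest integer below 987 is 986.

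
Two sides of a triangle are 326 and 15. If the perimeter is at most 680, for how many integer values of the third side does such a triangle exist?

Triangle inequality: 311 < x < 341. Perimeter ≤ 680 gives x ≤ 680 − 326 − 15 = 339.
So 311 < x ≤ 339; integers 312 through 339: 28 values.

28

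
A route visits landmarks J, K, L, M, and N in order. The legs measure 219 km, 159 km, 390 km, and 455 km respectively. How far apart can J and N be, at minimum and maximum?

The maximum is all hops collinear in one direction: 219 + 159 + 390 + 455 = 1223.
The longest hop is 455; the others sum to 768. Since 455 ≤ 768, the path can fold back on itself completely, so the minimum distance is 0.

0 ≤ JN ≤ 1223 km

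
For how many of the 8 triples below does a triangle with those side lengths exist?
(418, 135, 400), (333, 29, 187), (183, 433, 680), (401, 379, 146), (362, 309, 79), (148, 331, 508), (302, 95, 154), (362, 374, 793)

(135,400,418): 135+400 > 418 → valid
(29,187,333): 29+187 ≤ 333 → not valid
(183,433,680): 183+433 ≤ 680 → not valid
(146,379,401): 146+379 > 401 → valid
(79,309,362): 79+309 > 362 → valid
(148,331,508): 148+331 ≤ 508 → not valid
(95,154,302): 95+154 ≤ 302 → not valid
(362,374,793): 362+374 ≤ 793 → not valid
3 of the 8 triples form a triangle.

3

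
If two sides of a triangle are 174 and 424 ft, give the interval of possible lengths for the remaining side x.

By the triangle inequality, x must be less than 174 + 424 = 598 and greater than |174 − 424| = 250.

250 < x < 598 (ft)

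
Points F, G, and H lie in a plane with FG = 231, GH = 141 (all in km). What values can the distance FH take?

By the triangle inequality, |231 − 141| ≤ FH ≤ 231 + 141.

90 ≤ FH ≤ 372 km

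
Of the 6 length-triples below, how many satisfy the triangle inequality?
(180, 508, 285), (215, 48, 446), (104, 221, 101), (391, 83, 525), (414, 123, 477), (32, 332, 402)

1

(180,285,508): 180+285 ≤ 508 → not valid
(48,215,446): 48+215 ≤ 446 → not valid
(101,104,221): 101+104 ≤ 221 → not valid
(83,391,525): 83+391 ≤ 525 → not valid
(123,414,477): 123+414 > 477 → valid
(32,332,402): 32+332 ≤ 402 → not valid
1 of the 6 triples forms a triangle.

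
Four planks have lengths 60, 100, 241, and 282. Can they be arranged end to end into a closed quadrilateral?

A quadrilateral exists iff every side is shorter than the sum of the others — equivalently, the longest side is less than the sum of the rest.
Longest side 282 < 401 (sum of the remaining 3), so yes.

Yes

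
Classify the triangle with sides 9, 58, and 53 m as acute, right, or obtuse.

Compare the square of the longest side to the sum of squares of the other two: 9² + 53² = 2890 < 3364 = 58².

obtuse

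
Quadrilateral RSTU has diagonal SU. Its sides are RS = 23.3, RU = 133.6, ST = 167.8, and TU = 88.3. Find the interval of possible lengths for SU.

From triangle RSU: |23.3 − 133.6| < SU < 23.3 + 133.6, i.e. 110.3 < SU < 156.9.
From triangle TSU: 79.5 < SU < 256.1.
Both must hold, so SU lies in the intersection.

110.3 < SU < 156.9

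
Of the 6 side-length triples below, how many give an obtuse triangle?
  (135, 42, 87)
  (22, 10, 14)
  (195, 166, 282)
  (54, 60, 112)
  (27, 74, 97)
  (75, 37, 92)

(135,42,87): 42+87 ≤ 135, not a triangle
(22,10,14): 10²+14² = 296 < 484 = 22² → obtuse
(195,166,282): 166²+195² = 65581 < 79524 = 282² → obtuse
(54,60,112): 54²+60² = 6516 < 12544 = 112² → obtuse
(27,74,97): 27²+74² = 6205 < 9409 = 97² → obtuse
(75,37,92): 37²+75² = 6994 < 8464 = 92² → obtuse
5 of the 6 are obtuse.

5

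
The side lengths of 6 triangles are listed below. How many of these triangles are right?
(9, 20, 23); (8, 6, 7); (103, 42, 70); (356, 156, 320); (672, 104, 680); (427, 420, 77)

(9,20,23): 9²+20² = 481 < 529 = 23² → obtuse
(8,6,7): 6²+7² = 85 > 64 = 8² → acute
(103,42,70): 42²+70² = 6664 < 10609 = 103² → obtuse
(356,156,320): 156²+320² = 126736 = 356² → right
(672,104,680): 104²+672² = 462400 = 680² → right
(427,420,77): 77²+420² = 182329 = 427² → right
3 of the 6 are right.

3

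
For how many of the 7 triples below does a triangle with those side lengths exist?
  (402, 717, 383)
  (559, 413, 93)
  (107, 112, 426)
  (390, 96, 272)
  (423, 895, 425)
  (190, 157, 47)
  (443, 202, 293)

(383,402,717): 383+402 > 717 → valid
(93,413,559): 93+413 ≤ 559 → not valid
(107,112,426): 107+112 ≤ 426 → not valid
(96,272,390): 96+272 ≤ 390 → not valid
(423,425,895): 423+425 ≤ 895 → not valid
(47,157,190): 47+157 > 190 → valid
(202,293,443): 202+293 > 443 → valid
3 of the 7 triples form a triangle.

3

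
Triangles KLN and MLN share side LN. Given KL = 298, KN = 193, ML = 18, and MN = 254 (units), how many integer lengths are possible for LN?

35

From triangle KLN: 105 < LN < 491.
From triangle MLN: 236 < LN < 272.
Intersection: 236 < LN < 272, so integers 237 through 271: 35 values.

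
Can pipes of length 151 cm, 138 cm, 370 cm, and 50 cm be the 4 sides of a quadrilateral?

No

For a quadrilateral, each side must be shorter than the sum of the others.
Here the longest side is 370, but the remaining 3 sides sum to only 339.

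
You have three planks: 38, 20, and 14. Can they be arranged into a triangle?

The longest side is 38, but the other two sum to only 34.
34 < 38, so the triangle inequality fails.

No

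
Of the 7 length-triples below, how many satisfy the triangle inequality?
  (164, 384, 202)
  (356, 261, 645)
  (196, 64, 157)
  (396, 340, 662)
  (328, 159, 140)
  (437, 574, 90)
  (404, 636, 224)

(164,202,384): 164+202 ≤ 384 → not valid
(261,356,645): 261+356 ≤ 645 → not valid
(64,157,196): 64+157 > 196 → valid
(340,396,662): 340+396 > 662 → valid
(140,159,328): 140+159 ≤ 328 → not valid
(90,437,574): 90+437 ≤ 574 → not valid
(224,404,636): 224+404 ≤ 636 → not valid
2 of the 7 triples form a triangle.

2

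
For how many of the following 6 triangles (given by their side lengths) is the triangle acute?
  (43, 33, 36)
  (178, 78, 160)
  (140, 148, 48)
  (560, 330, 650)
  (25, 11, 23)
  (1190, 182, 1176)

(43,33,36): 33²+36² = 2385 > 1849 = 43² → acute
(178,78,160): 78²+160² = 31684 = 178² → right
(140,148,48): 48²+140² = 21904 = 148² → right
(560,330,650): 330²+560² = 422500 = 650² → right
(25,11,23): 11²+23² = 650 > 625 = 25² → acute
(1190,182,1176): 182²+1176² = 1416100 = 1190² → right
2 of the 6 are acute.

2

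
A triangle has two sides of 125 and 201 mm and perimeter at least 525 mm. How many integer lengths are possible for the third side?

Triangle inequality: 76 < x < 326. Perimeter ≥ 525 gives x ≥ 525 − 125 − 201 = 199.
So 199 ≤ x < 326; integers 199 through 325: 127 values.

127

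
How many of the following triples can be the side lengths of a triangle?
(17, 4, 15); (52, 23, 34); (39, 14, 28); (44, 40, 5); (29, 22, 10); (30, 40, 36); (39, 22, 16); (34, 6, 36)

7

(4,15,17): 4+15 > 17 → valid
(23,34,52): 23+34 > 52 → valid
(14,28,39): 14+28 > 39 → valid
(5,40,44): 5+40 > 44 → valid
(10,22,29): 10+22 > 29 → valid
(30,36,40): 30+36 > 40 → valid
(16,22,39): 16+22 ≤ 39 → not valid
(6,34,36): 6+34 > 36 → valid
7 of the 8 triples form a triangle.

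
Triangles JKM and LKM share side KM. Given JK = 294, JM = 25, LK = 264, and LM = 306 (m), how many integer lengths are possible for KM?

From triangle JKM: 269 < KM < 319.
From triangle LKM: 42 < KM < 570.
Intersection: 269 < KM < 319, so integers 270 through 318: 49 values.

49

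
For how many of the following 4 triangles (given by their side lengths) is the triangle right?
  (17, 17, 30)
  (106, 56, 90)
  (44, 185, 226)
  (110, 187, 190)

1

(17,17,30): 17²+17² = 578 < 900 = 30² → obtuse
(106,56,90): 56²+90² = 11236 = 106² → right
(44,185,226): 44²+185² = 36161 < 51076 = 226² → obtuse
(110,187,190): 110²+187² = 47069 > 36100 = 190² → acute
1 of the 4 is right.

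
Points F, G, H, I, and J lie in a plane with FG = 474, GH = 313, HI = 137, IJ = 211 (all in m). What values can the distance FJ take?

0 ≤ FJ ≤ 1135 m

The maximum is all hops collinear in one direction: 474 + 313 + 137 + 211 = 1135.
The longest hop is 474; the others sum to 661. Since 474 ≤ 661, the path can fold back on itself completely, so the minimum distance is 0.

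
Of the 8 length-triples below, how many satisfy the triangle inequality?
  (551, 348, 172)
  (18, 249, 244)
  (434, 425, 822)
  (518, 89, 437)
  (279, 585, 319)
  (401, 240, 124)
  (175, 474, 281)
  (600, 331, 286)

(172,348,551): 172+348 ≤ 551 → not valid
(18,244,249): 18+244 > 249 → valid
(425,434,822): 425+434 > 822 → valid
(89,437,518): 89+437 > 518 → valid
(279,319,585): 279+319 > 585 → valid
(124,240,401): 124+240 ≤ 401 → not valid
(175,281,474): 175+281 ≤ 474 → not valid
(286,331,600): 286+331 > 600 → valid
5 of the 8 triples form a triangle.

5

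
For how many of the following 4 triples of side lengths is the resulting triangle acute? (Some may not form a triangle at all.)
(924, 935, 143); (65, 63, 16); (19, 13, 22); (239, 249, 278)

(924,935,143): 143²+924² = 874225 = 935² → right
(65,63,16): 16²+63² = 4225 = 65² → right
(19,13,22): 13²+19² = 530 > 484 = 22² → acute
(239,249,278): 239²+249² = 119122 > 77284 = 278² → acute
2 of the 4 are acute.

2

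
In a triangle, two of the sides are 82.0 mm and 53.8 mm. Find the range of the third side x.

By the triangle inequality, x must be less than 82.0 + 53.8 = 135.8 and greater than |82.0 − 53.8| = 28.2.

28.2 < x < 135.8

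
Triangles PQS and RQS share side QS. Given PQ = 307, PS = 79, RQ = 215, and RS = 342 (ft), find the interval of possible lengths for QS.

228 < QS < 386

From triangle PQS: |307 − 79| < QS < 307 + 79, i.e. 228 < QS < 386.
From triangle RQS: 127 < QS < 557.
Both must hold, so QS lies in the intersection.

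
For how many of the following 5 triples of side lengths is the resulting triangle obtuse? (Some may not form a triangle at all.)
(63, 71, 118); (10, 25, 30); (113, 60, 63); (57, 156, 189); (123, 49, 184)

4

(63,71,118): 63²+71² = 9010 < 13924 = 118² → obtuse
(10,25,30): 10²+25² = 725 < 900 = 30² → obtuse
(113,60,63): 60²+63² = 7569 < 12769 = 113² → obtuse
(57,156,189): 57²+156² = 27585 < 35721 = 189² → obtuse
(123,49,184): 49+123 ≤ 184, not a triangle
4 of the 5 are obtuse.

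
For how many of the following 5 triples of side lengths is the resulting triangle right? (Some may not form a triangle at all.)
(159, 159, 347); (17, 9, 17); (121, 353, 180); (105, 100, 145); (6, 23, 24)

1

(159,159,347): 159+159 ≤ 347, not a triangle
(17,9,17): 9²+17² = 370 > 289 = 17² → acute
(121,353,180): 121+180 ≤ 353, not a triangle
(105,100,145): 100²+105² = 21025 = 145² → right
(6,23,24): 6²+23² = 565 < 576 = 24² → obtuse
1 of the 5 is right.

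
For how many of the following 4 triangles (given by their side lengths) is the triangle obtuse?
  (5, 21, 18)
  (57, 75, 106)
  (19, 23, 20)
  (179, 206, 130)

(5,21,18): 5²+18² = 349 < 441 = 21² → obtuse
(57,75,106): 57²+75² = 8874 < 11236 = 106² → obtuse
(19,23,20): 19²+20² = 761 > 529 = 23² → acute
(179,206,130): 130²+179² = 48941 > 42436 = 206² → acute
2 of the 4 are obtuse.

2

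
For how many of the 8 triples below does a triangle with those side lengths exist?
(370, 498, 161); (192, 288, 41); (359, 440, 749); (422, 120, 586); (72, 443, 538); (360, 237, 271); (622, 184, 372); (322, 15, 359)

(161,370,498): 161+370 > 498 → valid
(41,192,288): 41+192 ≤ 288 → not valid
(359,440,749): 359+440 > 749 → valid
(120,422,586): 120+422 ≤ 586 → not valid
(72,443,538): 72+443 ≤ 538 → not valid
(237,271,360): 237+271 > 360 → valid
(184,372,622): 184+372 ≤ 622 → not valid
(15,322,359): 15+322 ≤ 359 → not valid
3 of the 8 triples form a triangle.

3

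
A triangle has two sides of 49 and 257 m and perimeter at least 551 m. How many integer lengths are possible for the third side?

Triangle inequality: 208 < x < 306. Perimeter ≥ 551 gives x ≥ 551 − 49 − 257 = 245.
So 245 ≤ x < 306; integers 245 through 305: 61 values.

61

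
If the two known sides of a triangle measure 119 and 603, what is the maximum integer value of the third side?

721

The third side must be strictly less than 119 + 603 = 722.
The largest integer below 722 is 721.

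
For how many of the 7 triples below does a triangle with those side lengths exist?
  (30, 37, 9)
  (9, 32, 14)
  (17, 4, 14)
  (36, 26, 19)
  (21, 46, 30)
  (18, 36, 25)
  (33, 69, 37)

(9,30,37): 9+30 > 37 → valid
(9,14,32): 9+14 ≤ 32 → not valid
(4,14,17): 4+14 > 17 → valid
(19,26,36): 19+26 > 36 → valid
(21,30,46): 21+30 > 46 → valid
(18,25,36): 18+25 > 36 → valid
(33,37,69): 33+37 > 69 → valid
6 of the 7 triples form a triangle.

6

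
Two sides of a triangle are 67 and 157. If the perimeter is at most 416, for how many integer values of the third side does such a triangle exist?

Triangle inequality: 90 < x < 224. Perimeter ≤ 416 gives x ≤ 416 − 67 − 157 = 192.
So 90 < x ≤ 192; integers 91 through 192: 102 values.

102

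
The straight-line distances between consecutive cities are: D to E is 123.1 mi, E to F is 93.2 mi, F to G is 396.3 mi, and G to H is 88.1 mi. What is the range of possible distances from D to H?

The maximum is all hops collinear in one direction: 123.1 + 93.2 + 396.3 + 88.1 = 700.7.
The longest hop is 396.3; the others sum to 304.4. Folding the others back against it leaves at least 396.3 − 304.4 = 91.9.

91.9 ≤ DH ≤ 700.7 mi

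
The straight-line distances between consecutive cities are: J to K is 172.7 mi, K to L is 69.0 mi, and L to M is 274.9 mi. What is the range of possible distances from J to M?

The maximum is all hops collinear in one direction: 172.7 + 69.0 + 274.9 = 516.6.
The longest hop is 274.9; the others sum to 241.7. Folding the others back against it leaves at least 274.9 − 241.7 = 33.2.

33.2 ≤ JM ≤ 516.6 mi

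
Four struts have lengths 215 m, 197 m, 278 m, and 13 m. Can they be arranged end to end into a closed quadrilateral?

Yes

A quadrilateral exists iff every side is shorter than the sum of the others — equivalently, the longest side is less than the sum of the rest.
Longest side 278 < 425 (sum of the remaining 3), so yes.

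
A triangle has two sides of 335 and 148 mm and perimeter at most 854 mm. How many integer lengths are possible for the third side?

184

Triangle inequality: 187 < x < 483. Perimeter ≤ 854 gives x ≤ 854 − 335 − 148 = 371.
So 187 < x ≤ 371; integers 188 through 371: 184 values.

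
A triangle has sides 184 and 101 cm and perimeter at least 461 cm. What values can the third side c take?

176 ≤ c < 285

Triangle inequality alone gives 83 < c < 285.
The perimeter condition gives c ≥ 461 − 184 − 101 = 176.
Intersecting the two: 176 ≤ c < 285.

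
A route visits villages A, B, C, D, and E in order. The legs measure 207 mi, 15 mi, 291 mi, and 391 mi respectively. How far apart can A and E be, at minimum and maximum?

The maximum is all hops collinear in one direction: 207 + 15 + 291 + 391 = 904.
The longest hop is 391; the others sum to 513. Since 391 ≤ 513, the path can fold back on itself completely, so the minimum distance is 0.

0 ≤ AE ≤ 904 mi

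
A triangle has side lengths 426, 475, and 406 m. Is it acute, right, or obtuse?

acute

Compare the square of the longest side to the sum of squares of the other two: 406² + 426² = 346312 > 225625 = 475².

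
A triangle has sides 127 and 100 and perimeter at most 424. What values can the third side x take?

27 < x ≤ 197

Triangle inequality alone gives 27 < x < 227.
The perimeter condition gives x ≤ 424 − 127 − 100 = 197.
Intersecting the two: 27 < x ≤ 197.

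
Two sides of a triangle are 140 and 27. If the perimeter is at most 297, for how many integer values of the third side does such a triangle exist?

Triangle inequality: 113 < x < 167. Perimeter ≤ 297 gives x ≤ 297 − 140 − 27 = 130.
So 113 < x ≤ 130; integers 114 through 130: 17 values.

17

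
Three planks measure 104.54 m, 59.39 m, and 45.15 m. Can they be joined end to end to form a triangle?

No

The two shorter sides sum to 104.54, exactly equal to the longest side 104.54.
That gives only a degenerate (flat) triangle — the inequality must be strict.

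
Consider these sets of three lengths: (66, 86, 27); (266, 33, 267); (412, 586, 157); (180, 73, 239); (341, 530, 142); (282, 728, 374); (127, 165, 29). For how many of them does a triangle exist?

3

(27,66,86): 27+66 > 86 → valid
(33,266,267): 33+266 > 267 → valid
(157,412,586): 157+412 ≤ 586 → not valid
(73,180,239): 73+180 > 239 → valid
(142,341,530): 142+341 ≤ 530 → not valid
(282,374,728): 282+374 ≤ 728 → not valid
(29,127,165): 29+127 ≤ 165 → not valid
3 of the 7 triples form a triangle.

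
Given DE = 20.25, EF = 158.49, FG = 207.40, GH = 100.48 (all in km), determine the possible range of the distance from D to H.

0 ≤ DH ≤ 486.62 km

The maximum is all hops collinear in one direction: 20.25 + 158.49 + 207.40 + 100.48 = 486.62.
The longest hop is 207.40; the others sum to 279.22. Since 207.40 ≤ 279.22, the path can fold back on itself completely, so the minimum distance is 0.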